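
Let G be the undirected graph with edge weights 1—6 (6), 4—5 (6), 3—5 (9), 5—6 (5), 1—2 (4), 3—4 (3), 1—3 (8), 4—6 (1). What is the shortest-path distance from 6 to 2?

Checking several routes:
6 → 1 → 2: 6 + 4 = 10
6 → 5 → 4 → 3 → 1 → 2: 5 + 6 + 3 + 8 + 4 = 26
6 → 4 → 3 → 1 → 2: 1 + 3 + 8 + 4 = 16
Best route has total 10.

10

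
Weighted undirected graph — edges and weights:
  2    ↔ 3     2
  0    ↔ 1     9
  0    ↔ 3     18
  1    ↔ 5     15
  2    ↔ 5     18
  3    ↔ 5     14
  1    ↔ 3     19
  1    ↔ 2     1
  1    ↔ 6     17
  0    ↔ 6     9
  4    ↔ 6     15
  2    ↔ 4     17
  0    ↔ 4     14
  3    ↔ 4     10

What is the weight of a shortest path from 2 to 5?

16

Checking several routes:
2 -> 1 -> 5: 1 + 15 = 16
2 -> 5: 18
2 -> 3 -> 5: 2 + 14 = 16
2 -> 1 -> 3 -> 5: 1 + 19 + 14 = 34
The minimum is 16.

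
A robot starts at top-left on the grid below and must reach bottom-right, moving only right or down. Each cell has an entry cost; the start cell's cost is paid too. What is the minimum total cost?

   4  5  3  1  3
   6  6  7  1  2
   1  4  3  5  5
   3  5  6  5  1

Cheapest: [0,0] [0,1] [0,2] [0,3] [1,3] [1,4] [2,4] [3,4]
  4 + 5 + 3 + 1 + 1 + 2 + 5 + 1 = 22
(Top row then right column would cost 24.)

22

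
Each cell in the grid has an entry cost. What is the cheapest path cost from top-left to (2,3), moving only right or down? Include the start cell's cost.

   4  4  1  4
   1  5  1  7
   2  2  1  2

12

Take (0,0) → (1,0) → (2,0) → (2,1) → (2,2) → (2,3) for a total of 4 + 1 + 2 + 2 + 1 + 2 = 12.
For comparison, the top-then-right route costs 22.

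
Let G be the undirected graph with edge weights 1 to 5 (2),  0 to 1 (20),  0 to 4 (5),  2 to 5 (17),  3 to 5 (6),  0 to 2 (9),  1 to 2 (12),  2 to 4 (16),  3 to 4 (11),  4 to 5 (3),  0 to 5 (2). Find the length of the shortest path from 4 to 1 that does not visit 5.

25

Routes from 4 to 1 avoiding 5:
4 -> 0 -> 2 -> 1: 5 + 9 + 12 = 26
4 -> 2 -> 1: 16 + 12 = 28
4 -> 0 -> 1: 5 + 20 = 25
4 -> 2 -> 0 -> 1: 16 + 9 + 20 = 45
Best route has total 25.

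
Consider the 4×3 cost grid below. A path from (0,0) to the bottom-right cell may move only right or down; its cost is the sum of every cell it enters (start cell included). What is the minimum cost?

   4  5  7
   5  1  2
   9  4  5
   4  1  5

Best path: (0,0) → (0,1) → (1,1) → (2,1) → (3,1) → (3,2)
Cost: 4 + 5 + 1 + 4 + 1 + 5 = 20

20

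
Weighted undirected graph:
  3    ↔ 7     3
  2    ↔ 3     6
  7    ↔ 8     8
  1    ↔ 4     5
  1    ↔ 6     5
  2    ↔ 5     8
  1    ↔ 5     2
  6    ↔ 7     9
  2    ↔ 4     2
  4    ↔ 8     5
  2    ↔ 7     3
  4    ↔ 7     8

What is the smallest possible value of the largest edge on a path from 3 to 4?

Comparing a few candidate routes:
3 - 7 - 2 - 5 - 1 - 4: max(3, 3, 8, 2, 5) = 8
3 - 2 - 4: max(6, 2) = 6
3 - 7 - 4: max(3, 8) = 8
3 - 7 - 8 - 4: max(3, 8, 5) = 8
3 - 7 - 2 - 4: max(3, 3, 2) = 3
The minimum achievable maximum is 3.

3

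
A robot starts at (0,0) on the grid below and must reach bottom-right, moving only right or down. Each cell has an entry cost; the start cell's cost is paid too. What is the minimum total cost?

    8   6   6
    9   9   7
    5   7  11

Best path: r0c0 -> r0c1 -> r0c2 -> r1c2 -> r2c2
Cost: 8 + 6 + 6 + 7 + 11 = 38

38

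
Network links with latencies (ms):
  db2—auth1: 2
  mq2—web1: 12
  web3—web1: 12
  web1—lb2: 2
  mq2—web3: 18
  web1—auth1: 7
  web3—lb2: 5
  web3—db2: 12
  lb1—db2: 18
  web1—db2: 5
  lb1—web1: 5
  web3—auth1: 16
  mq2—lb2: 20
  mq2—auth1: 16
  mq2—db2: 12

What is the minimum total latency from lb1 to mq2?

17

Checking several routes:
lb1 → web1 → mq2: 5 + 12 = 17
lb1 → web1 → auth1 → db2 → mq2: 5 + 7 + 2 + 12 = 26
lb1 → web1 → db2 → mq2: 5 + 5 + 12 = 22
lb1 → web1 → lb2 → mq2: 5 + 2 + 20 = 27
Shortest: 17 ms.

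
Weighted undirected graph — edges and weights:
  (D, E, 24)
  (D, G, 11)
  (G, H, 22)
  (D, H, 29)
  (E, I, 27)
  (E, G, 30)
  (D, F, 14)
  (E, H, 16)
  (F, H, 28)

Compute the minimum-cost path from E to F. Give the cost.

Some routes from E to F:
E→G→D→F: 30 + 11 + 14 = 55
E→D→F: 24 + 14 = 38
E→H→F: 16 + 28 = 44
The minimum is 38.

38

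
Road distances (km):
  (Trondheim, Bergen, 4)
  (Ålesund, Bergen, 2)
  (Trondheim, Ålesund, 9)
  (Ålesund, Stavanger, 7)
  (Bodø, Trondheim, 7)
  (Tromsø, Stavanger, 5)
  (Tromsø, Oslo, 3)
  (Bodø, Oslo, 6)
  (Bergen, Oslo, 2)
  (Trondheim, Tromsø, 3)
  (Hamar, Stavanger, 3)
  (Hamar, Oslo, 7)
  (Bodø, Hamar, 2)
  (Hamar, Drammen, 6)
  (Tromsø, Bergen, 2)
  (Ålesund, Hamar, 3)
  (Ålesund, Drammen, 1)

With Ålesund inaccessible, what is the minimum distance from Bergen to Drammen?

15

A few of the Bergen→Drammen routes:
Bergen -> Oslo -> Bodø -> Hamar -> Drammen: 2 + 6 + 2 + 6 = 16
Bergen -> Trondheim -> Bodø -> Hamar -> Drammen: 4 + 7 + 2 + 6 = 19
Bergen -> Tromsø -> Stavanger -> Hamar -> Drammen: 2 + 5 + 3 + 6 = 16
Bergen -> Tromsø -> Oslo -> Hamar -> Drammen: 2 + 3 + 7 + 6 = 18
Bergen -> Oslo -> Hamar -> Drammen: 2 + 7 + 6 = 15
Bergen -> Tromsø -> Oslo -> Bodø -> Hamar -> Drammen: 2 + 3 + 6 + 2 + 6 = 19
The minimum is 15 km.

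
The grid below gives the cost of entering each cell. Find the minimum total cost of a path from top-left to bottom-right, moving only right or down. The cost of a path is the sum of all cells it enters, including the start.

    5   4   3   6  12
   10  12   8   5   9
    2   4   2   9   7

Path (0,0)→(0,1)→(0,2)→(1,2)→(2,2)→(2,3)→(2,4): 5 + 4 + 3 + 8 + 2 + 9 + 7 = 38.

38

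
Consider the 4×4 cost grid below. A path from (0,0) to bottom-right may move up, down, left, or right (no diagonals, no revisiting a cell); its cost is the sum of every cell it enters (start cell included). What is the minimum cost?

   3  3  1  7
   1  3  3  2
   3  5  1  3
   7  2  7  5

19

One optimal route is (0,0) (0,1) (0,2) (1,2) (2,2) (2,3) (3,3).
Its cost is 3 + 3 + 1 + 3 + 1 + 3 + 5 = 19.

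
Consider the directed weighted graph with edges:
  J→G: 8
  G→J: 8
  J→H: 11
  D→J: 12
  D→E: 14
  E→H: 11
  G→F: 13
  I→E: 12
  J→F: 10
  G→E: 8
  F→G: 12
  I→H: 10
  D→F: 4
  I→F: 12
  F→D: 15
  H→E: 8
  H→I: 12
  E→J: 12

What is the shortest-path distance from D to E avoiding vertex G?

Routes from D to E avoiding G:
D - J - H - I - E: 12 + 11 + 12 + 12 = 47
D - E: 14
D - J - H - E: 12 + 11 + 8 = 31
Shortest: 14.

14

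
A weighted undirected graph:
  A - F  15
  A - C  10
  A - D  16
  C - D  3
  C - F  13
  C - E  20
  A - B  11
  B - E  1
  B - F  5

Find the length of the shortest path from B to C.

A few of the B→C routes:
B - E - C: 1 + 20 = 21
B - A - C: 11 + 10 = 21
B - A - D - C: 11 + 16 + 3 = 30
B - F - C: 5 + 13 = 18
B - F - A - C: 5 + 15 + 10 = 30
Best route has total 18.

18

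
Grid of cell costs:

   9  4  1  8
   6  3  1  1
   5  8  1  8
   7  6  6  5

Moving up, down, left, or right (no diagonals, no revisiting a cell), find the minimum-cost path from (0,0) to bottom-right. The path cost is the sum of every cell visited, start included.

27

One optimal route is (0,0) → (0,1) → (0,2) → (1,2) → (2,2) → (3,2) → (3,3).
Its cost is 9 + 4 + 1 + 1 + 1 + 6 + 5 = 27.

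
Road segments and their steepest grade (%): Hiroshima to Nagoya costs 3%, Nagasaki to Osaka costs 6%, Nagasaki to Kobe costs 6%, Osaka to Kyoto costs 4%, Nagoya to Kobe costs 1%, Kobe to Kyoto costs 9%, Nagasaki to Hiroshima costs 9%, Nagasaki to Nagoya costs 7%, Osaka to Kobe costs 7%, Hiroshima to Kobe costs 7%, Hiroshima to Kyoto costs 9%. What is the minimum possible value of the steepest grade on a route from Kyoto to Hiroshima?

6

A few of the Kyoto→Hiroshima routes:
Kyoto -> Osaka -> Nagasaki -> Nagoya -> Kobe -> Hiroshima: max(4, 6, 7, 1, 7) = 7
Kyoto -> Osaka -> Kobe -> Nagasaki -> Nagoya -> Hiroshima: max(4, 7, 6, 7, 3) = 7
Kyoto -> Osaka -> Kobe -> Nagoya -> Hiroshima: max(4, 7, 1, 3) = 7
Kyoto -> Osaka -> Nagasaki -> Kobe -> Nagoya -> Hiroshima: max(4, 6, 6, 1, 3) = 6
Kyoto -> Osaka -> Kobe -> Hiroshima: max(4, 7, 7) = 7
Kyoto -> Osaka -> Nagasaki -> Nagoya -> Hiroshima: max(4, 6, 7, 3) = 7
The minimum achievable maximum is 6%.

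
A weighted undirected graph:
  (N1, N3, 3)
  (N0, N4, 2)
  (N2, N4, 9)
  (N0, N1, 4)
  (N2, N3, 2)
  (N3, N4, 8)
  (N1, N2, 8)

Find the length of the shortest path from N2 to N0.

Comparing a few candidate routes:
N2-N4-N0: 9 + 2 = 11
N2-N3-N1-N0: 2 + 3 + 4 = 9
N2-N1-N0: 8 + 4 = 12
Shortest: 9.

9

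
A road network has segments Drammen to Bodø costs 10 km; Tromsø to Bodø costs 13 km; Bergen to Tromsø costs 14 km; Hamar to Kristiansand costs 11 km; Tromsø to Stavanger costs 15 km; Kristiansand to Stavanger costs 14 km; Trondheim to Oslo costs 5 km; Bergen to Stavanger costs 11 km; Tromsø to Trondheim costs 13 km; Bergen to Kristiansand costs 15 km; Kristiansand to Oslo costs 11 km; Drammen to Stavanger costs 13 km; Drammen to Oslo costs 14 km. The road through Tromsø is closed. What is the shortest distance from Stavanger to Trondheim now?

Routes from Stavanger to Trondheim avoiding Tromsø:
Stavanger-Bergen-Kristiansand-Oslo-Trondheim: 11 + 15 + 11 + 5 = 42
Stavanger-Drammen-Oslo-Trondheim: 13 + 14 + 5 = 32
Stavanger-Kristiansand-Oslo-Trondheim: 14 + 11 + 5 = 30
Best route has total 30 km.

30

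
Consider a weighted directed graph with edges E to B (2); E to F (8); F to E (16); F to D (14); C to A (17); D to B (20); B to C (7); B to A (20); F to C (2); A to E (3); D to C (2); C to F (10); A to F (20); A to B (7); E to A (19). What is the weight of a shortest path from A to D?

25

Candidate routes:
A → E → F → D: 3 + 8 + 14 = 25
A → E → B → C → F → D: 3 + 2 + 7 + 10 + 14 = 36
A → F → D: 20 + 14 = 34
A → B → C → F → D: 7 + 7 + 10 + 14 = 38
The minimum is 25.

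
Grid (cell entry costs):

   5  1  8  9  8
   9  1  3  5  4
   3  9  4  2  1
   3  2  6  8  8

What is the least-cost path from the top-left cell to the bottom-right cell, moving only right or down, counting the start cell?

25

Path (0,0) → (0,1) → (1,1) → (1,2) → (2,2) → (2,3) → (2,4) → (3,4): 5 + 1 + 1 + 3 + 4 + 2 + 1 + 8 = 25.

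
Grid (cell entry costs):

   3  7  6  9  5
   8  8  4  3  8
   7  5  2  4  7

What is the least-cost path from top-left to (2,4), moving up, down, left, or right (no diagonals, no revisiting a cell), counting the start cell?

33

Cheapest: [0,0] [0,1] [0,2] [1,2] [2,2] [2,3] [2,4]
  3 + 7 + 6 + 4 + 2 + 4 + 7 = 33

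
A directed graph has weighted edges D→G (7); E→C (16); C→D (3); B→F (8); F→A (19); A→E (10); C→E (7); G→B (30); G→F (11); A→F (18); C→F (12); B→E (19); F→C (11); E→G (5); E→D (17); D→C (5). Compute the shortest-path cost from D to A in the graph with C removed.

37

Routes from D to A avoiding C:
D-G-F-A: 7 + 11 + 19 = 37
D-G-B-F-A: 7 + 30 + 8 + 19 = 64
The minimum is 37.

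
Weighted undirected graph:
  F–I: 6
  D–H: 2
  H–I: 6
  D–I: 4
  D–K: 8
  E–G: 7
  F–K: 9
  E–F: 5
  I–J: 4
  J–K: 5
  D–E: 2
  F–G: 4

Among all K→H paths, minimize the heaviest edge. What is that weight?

5

Checking several routes:
K -> J -> I -> D -> H: max(5, 4, 4, 2) = 5
K -> J -> I -> F -> E -> D -> H: max(5, 4, 6, 5, 2, 2) = 6
K -> J -> I -> H: max(5, 4, 6) = 6
The minimum achievable maximum is 5.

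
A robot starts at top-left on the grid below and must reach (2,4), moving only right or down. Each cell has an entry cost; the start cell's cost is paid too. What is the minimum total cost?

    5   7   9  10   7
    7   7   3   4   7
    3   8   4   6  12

44

One optimal route is (0,0) (0,1) (1,1) (1,2) (1,3) (2,3) (2,4).
Its cost is 5 + 7 + 7 + 3 + 4 + 6 + 12 = 44.
(Top row then right column would cost 57.)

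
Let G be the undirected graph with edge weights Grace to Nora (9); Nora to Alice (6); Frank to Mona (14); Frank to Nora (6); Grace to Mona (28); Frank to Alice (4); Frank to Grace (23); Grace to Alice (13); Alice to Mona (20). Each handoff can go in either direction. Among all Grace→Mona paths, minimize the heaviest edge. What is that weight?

A few of the Grace→Mona routes:
Grace → Nora → Alice → Mona: max(9, 6, 20) = 20
Grace → Alice → Frank → Mona: max(13, 4, 14) = 14
Grace → Nora → Alice → Frank → Mona: max(9, 6, 4, 14) = 14
Grace → Nora → Frank → Mona: max(9, 6, 14) = 14
Grace → Alice → Nora → Frank → Mona: max(13, 6, 6, 14) = 14
Grace → Nora → Frank → Alice → Mona: max(9, 6, 4, 20) = 20
The minimum achievable maximum is 14.

14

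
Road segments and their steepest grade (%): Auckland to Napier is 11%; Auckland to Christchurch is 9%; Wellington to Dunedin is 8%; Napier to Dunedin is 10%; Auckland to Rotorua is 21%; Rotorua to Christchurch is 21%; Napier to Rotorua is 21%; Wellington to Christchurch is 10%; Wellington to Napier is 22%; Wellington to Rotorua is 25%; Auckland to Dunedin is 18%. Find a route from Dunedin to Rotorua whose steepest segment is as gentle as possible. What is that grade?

A few of the Dunedin→Rotorua routes:
Dunedin→Auckland→Christchurch→Rotorua: max(18, 9, 21) = 21
Dunedin→Auckland→Napier→Rotorua: max(18, 11, 21) = 21
Dunedin→Auckland→Rotorua: max(18, 21) = 21
The minimum achievable maximum is 21%.

21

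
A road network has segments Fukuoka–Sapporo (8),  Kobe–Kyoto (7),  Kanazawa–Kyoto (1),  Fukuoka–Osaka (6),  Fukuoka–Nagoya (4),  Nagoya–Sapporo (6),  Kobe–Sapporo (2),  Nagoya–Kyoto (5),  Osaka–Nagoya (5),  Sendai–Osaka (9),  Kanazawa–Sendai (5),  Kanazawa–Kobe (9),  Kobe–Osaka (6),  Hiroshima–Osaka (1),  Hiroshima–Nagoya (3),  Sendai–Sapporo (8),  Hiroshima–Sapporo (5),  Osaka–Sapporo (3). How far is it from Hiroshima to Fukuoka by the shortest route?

7

Some routes from Hiroshima to Fukuoka:
Hiroshima -> Osaka -> Fukuoka: 1 + 6 = 7
Hiroshima -> Osaka -> Nagoya -> Fukuoka: 1 + 5 + 4 = 10
Hiroshima -> Nagoya -> Fukuoka: 3 + 4 = 7
Shortest: 7 km.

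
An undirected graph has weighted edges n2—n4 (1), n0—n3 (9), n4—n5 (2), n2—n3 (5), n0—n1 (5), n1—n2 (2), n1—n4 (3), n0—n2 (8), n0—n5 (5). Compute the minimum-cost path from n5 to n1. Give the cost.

A few of the n5→n1 routes:
n5 - n4 - n2 - n1: 2 + 1 + 2 = 5
n5 - n4 - n2 - n0 - n1: 2 + 1 + 8 + 5 = 16
n5 - n4 - n1: 2 + 3 = 5
n5 - n0 - n2 - n4 - n1: 5 + 8 + 1 + 3 = 17
n5 - n0 - n2 - n1: 5 + 8 + 2 = 15
n5 - n0 - n1: 5 + 5 = 10
The minimum is 5.

5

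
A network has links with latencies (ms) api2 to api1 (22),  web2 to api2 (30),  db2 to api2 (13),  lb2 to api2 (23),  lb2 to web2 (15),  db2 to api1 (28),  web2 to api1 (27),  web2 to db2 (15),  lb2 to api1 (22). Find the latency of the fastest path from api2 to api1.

22

Some routes from api2 to api1:
api2-db2-api1: 13 + 28 = 41
api2-lb2-api1: 23 + 22 = 45
api2-db2-web2-api1: 13 + 15 + 27 = 55
api2-api1: 22
api2-web2-api1: 30 + 27 = 57
Shortest: 22 ms.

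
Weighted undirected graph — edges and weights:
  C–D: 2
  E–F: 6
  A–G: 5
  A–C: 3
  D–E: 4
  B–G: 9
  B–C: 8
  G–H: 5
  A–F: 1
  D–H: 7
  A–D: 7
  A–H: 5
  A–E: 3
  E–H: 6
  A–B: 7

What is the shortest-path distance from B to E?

Some routes from B to E:
B - C - D - E: 8 + 2 + 4 = 14
B - A - E: 7 + 3 = 10
B - C - A - E: 8 + 3 + 3 = 14
Best route has total 10.

10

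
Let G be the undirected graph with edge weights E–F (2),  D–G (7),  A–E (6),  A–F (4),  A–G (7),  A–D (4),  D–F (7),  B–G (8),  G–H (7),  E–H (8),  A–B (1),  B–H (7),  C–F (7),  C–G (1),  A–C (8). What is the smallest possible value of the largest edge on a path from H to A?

Checking several routes:
H - G - D - F - A: max(7, 7, 7, 4) = 7
H - B - A: max(7, 1) = 7
H - G - D - F - E - A: max(7, 7, 7, 2, 6) = 7
H - G - C - F - E - A: max(7, 1, 7, 2, 6) = 7
H - G - D - A: max(7, 7, 4) = 7
H - G - C - F - A: max(7, 1, 7, 4) = 7
The minimum achievable maximum is 7.

7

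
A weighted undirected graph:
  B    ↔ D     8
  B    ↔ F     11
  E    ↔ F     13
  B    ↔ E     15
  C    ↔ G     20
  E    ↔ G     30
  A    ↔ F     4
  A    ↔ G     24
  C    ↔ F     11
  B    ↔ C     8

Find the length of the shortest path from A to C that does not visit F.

44

Routes from A to C avoiding F:
A → G → E → B → C: 24 + 30 + 15 + 8 = 77
A → G → C: 24 + 20 = 44
Shortest: 44.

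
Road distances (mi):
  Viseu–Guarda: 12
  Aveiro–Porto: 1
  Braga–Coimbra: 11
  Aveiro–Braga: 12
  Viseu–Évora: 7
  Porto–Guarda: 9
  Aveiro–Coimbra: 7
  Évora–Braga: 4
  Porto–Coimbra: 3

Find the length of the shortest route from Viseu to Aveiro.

Checking several routes:
Viseu-Évora-Braga-Coimbra-Porto-Aveiro: 7 + 4 + 11 + 3 + 1 = 26
Viseu-Évora-Braga-Aveiro: 7 + 4 + 12 = 23
Viseu-Évora-Braga-Coimbra-Aveiro: 7 + 4 + 11 + 7 = 29
Viseu-Guarda-Porto-Aveiro: 12 + 9 + 1 = 22
Shortest: 22 mi.

22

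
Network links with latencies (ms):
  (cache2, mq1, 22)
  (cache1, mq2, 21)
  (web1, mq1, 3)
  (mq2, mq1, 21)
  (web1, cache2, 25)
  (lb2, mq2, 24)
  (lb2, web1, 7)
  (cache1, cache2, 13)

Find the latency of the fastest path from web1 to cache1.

Comparing a few candidate routes:
web1 -> mq1 -> mq2 -> cache1: 3 + 21 + 21 = 45
web1 -> lb2 -> mq2 -> cache1: 7 + 24 + 21 = 52
web1 -> cache2 -> cache1: 25 + 13 = 38
web1 -> mq1 -> cache2 -> cache1: 3 + 22 + 13 = 38
The minimum is 38 ms.

38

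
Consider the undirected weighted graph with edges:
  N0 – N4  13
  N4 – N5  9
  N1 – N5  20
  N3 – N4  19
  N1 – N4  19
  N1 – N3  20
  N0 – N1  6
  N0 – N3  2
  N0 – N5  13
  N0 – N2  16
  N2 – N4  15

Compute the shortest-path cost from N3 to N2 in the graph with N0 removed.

Candidate routes:
N3-N1-N4-N2: 20 + 19 + 15 = 54
N3-N1-N5-N4-N2: 20 + 20 + 9 + 15 = 64
N3-N4-N2: 19 + 15 = 34
The minimum is 34.

34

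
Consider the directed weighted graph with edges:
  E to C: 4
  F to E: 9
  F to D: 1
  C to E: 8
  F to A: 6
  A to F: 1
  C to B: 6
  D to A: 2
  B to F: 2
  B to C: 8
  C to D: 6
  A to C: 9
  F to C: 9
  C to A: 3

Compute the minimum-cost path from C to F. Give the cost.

Paths from C to F:
C - D - A - F: 6 + 2 + 1 = 9
C - B - F: 6 + 2 = 8
C - A - F: 3 + 1 = 4
Shortest: 4.

4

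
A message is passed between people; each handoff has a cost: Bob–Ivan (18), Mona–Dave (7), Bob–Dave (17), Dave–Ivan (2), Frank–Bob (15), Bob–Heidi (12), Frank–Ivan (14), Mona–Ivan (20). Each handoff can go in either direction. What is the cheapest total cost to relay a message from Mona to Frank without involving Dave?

34

Paths from Mona to Frank avoiding Dave:
Mona-Ivan-Bob-Frank: 20 + 18 + 15 = 53
Mona-Ivan-Frank: 20 + 14 = 34
The minimum is 34.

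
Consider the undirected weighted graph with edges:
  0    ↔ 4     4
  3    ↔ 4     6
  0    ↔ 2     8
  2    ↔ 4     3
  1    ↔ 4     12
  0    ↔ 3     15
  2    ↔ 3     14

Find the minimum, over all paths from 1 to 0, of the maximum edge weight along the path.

Routes from 1 to 0:
1 -> 4 -> 3 -> 0: max(12, 6, 15) = 15
1 -> 4 -> 2 -> 0: max(12, 3, 8) = 12
1 -> 4 -> 0: max(12, 4) = 12
1 -> 4 -> 3 -> 2 -> 0: max(12, 6, 14, 8) = 14
1 -> 4 -> 2 -> 3 -> 0: max(12, 3, 14, 15) = 15
Smallest bottleneck: 12.

12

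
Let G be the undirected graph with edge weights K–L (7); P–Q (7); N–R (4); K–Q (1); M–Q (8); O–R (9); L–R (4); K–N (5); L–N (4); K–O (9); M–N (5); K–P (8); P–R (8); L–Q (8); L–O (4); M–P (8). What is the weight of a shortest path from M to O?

Comparing a few candidate routes:
M - Q - K - O: 8 + 1 + 9 = 18
M - Q - L - O: 8 + 8 + 4 = 20
M - N - L - O: 5 + 4 + 4 = 13
M - N - R - O: 5 + 4 + 9 = 18
M - N - K - O: 5 + 5 + 9 = 19
M - N - R - L - O: 5 + 4 + 4 + 4 = 17
Shortest: 13.

13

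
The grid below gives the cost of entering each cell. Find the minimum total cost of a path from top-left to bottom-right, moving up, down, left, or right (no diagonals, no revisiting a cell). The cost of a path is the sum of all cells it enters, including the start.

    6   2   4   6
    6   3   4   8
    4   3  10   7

30

Path r0c0 r0c1 r1c1 r1c2 r1c3 r2c3: 6 + 2 + 3 + 4 + 8 + 7 = 30.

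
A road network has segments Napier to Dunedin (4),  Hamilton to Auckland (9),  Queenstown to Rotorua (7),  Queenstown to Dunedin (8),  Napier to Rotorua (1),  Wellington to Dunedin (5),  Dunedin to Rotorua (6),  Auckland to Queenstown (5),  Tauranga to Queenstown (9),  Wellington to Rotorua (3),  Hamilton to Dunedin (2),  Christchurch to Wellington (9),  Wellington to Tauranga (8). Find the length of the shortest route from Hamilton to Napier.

A few of the Hamilton→Napier routes:
Hamilton→Dunedin→Queenstown→Rotorua→Napier: 2 + 8 + 7 + 1 = 18
Hamilton→Dunedin→Napier: 2 + 4 = 6
Hamilton→Dunedin→Rotorua→Napier: 2 + 6 + 1 = 9
Hamilton→Dunedin→Wellington→Rotorua→Napier: 2 + 5 + 3 + 1 = 11
The minimum is 6.

6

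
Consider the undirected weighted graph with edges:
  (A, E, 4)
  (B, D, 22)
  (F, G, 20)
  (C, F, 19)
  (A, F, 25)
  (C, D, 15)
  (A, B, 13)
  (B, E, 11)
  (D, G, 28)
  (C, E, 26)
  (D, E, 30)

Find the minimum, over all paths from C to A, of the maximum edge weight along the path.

Comparing a few candidate routes:
C-F-A: max(19, 25) = 25
C-D-B-E-A: max(15, 22, 11, 4) = 22
C-D-B-A: max(15, 22, 13) = 22
The minimum achievable maximum is 22.

22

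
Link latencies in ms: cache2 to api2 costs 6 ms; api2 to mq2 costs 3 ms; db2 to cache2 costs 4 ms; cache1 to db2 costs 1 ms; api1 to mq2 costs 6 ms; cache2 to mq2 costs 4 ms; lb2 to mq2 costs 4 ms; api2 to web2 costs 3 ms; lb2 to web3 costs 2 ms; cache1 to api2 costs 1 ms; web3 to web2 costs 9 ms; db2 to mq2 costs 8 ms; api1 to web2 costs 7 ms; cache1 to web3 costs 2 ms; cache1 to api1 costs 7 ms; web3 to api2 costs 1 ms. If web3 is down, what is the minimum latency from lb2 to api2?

7

Comparing a few candidate routes:
lb2→mq2→cache2→api2: 4 + 4 + 6 = 14
lb2→mq2→api2: 4 + 3 = 7
lb2→mq2→cache2→db2→cache1→api2: 4 + 4 + 4 + 1 + 1 = 14
lb2→mq2→api1→cache1→api2: 4 + 6 + 7 + 1 = 18
lb2→mq2→db2→cache1→api2: 4 + 8 + 1 + 1 = 14
Shortest: 7 ms.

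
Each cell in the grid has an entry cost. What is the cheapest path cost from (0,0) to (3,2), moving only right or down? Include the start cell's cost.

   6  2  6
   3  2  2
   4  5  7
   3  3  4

22

Take [0,0] → [0,1] → [1,1] → [2,1] → [3,1] → [3,2] for a total of 6 + 2 + 2 + 5 + 3 + 4 = 22.
For comparison, the top-then-right route costs 27.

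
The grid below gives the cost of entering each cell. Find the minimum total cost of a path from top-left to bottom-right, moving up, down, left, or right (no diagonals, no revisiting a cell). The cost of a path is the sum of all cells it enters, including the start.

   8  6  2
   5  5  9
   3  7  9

32

Take r0c0 r1c0 r2c0 r2c1 r2c2 for a total of 8 + 5 + 3 + 7 + 9 = 32.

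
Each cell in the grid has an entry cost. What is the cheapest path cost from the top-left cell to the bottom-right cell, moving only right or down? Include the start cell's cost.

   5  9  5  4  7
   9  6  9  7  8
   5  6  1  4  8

Best path: [0,0] -> [1,0] -> [2,0] -> [2,1] -> [2,2] -> [2,3] -> [2,4]
Cost: 5 + 9 + 5 + 6 + 1 + 4 + 8 = 38

38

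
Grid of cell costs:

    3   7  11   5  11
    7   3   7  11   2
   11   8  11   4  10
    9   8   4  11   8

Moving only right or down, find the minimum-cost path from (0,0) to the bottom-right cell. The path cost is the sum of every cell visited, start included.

Cheapest: (0,0) (0,1) (1,1) (1,2) (1,3) (1,4) (2,4) (3,4)
  3 + 7 + 3 + 7 + 11 + 2 + 10 + 8 = 51

51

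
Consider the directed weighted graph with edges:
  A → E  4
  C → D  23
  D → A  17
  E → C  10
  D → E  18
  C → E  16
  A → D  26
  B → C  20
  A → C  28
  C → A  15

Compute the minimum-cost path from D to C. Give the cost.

Routes from D to C:
D → A → E → C: 17 + 4 + 10 = 31
D → A → C: 17 + 28 = 45
D → E → C: 18 + 10 = 28
Shortest: 28.

28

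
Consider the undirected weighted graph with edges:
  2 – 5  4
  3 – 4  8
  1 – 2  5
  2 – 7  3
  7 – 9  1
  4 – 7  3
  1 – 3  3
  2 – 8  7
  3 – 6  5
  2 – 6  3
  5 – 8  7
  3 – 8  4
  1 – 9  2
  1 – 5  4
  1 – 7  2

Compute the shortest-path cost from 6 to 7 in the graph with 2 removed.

A few of the 6→7 routes:
6 -> 3 -> 1 -> 7: 5 + 3 + 2 = 10
6 -> 3 -> 1 -> 9 -> 7: 5 + 3 + 2 + 1 = 11
6 -> 3 -> 8 -> 5 -> 1 -> 7: 5 + 4 + 7 + 4 + 2 = 22
6 -> 3 -> 4 -> 7: 5 + 8 + 3 = 16
Best route has total 10.

10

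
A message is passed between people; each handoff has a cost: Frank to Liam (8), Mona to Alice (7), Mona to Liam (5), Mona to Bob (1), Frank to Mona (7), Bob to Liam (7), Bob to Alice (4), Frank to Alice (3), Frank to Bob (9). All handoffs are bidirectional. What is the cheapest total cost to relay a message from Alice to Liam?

Comparing a few candidate routes:
Alice -> Frank -> Liam: 3 + 8 = 11
Alice -> Bob -> Liam: 4 + 7 = 11
Alice -> Bob -> Mona -> Liam: 4 + 1 + 5 = 10
Shortest: 10.

10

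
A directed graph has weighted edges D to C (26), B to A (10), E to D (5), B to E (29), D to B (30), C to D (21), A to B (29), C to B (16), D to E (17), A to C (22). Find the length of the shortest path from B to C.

32

Routes from B to C:
B→A→C: 10 + 22 = 32
B→E→D→C: 29 + 5 + 26 = 60
Shortest: 32.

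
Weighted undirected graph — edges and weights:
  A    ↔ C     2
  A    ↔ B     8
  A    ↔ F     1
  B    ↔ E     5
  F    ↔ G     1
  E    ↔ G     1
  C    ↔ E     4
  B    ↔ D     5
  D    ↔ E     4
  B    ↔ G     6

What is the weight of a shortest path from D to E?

4

Some routes from D to E:
D → E: 4
D → B → G → E: 5 + 6 + 1 = 12
D → B → E: 5 + 5 = 10
Shortest: 4.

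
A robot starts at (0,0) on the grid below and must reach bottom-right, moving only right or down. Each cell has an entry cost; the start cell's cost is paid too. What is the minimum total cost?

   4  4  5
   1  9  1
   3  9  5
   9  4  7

26

Path (0,0) (0,1) (0,2) (1,2) (2,2) (3,2): 4 + 4 + 5 + 1 + 5 + 7 = 26.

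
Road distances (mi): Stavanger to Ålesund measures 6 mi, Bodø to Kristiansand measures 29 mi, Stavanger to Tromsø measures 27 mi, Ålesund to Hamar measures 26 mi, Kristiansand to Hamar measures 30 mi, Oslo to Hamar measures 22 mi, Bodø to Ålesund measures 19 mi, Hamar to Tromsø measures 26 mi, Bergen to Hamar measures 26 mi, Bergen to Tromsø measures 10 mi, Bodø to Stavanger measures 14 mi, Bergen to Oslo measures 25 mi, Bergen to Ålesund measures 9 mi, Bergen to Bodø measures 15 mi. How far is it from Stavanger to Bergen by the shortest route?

Checking several routes:
Stavanger - Ålesund - Bergen: 6 + 9 = 15
Stavanger - Bodø - Bergen: 14 + 15 = 29
Stavanger - Bodø - Ålesund - Bergen: 14 + 19 + 9 = 42
Stavanger - Ålesund - Bodø - Bergen: 6 + 19 + 15 = 40
Stavanger - Tromsø - Bergen: 27 + 10 = 37
Stavanger - Ålesund - Hamar - Bergen: 6 + 26 + 26 = 58
Shortest: 15 mi.

15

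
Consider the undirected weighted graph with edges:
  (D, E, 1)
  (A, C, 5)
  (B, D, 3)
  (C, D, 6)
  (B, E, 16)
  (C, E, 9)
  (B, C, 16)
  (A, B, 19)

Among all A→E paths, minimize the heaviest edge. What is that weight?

Checking several routes:
A→B→D→C→E: max(19, 3, 6, 9) = 19
A→C→D→B→E: max(5, 6, 3, 16) = 16
A→C→B→E: max(5, 16, 16) = 16
A→C→D→E: max(5, 6, 1) = 6
A→C→B→D→E: max(5, 16, 3, 1) = 16
A→C→E: max(5, 9) = 9
The minimum achievable maximum is 6.

6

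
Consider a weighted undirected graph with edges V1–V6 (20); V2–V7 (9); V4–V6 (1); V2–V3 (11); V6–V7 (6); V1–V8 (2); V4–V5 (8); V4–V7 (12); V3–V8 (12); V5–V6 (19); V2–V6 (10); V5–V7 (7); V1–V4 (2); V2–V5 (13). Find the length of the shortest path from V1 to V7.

Some routes from V1 to V7:
V1 → V4 → V6 → V2 → V7: 2 + 1 + 10 + 9 = 22
V1 → V4 → V6 → V7: 2 + 1 + 6 = 9
V1 → V6 → V7: 20 + 6 = 26
V1 → V4 → V5 → V7: 2 + 8 + 7 = 17
V1 → V4 → V7: 2 + 12 = 14
V1 → V4 → V6 → V5 → V7: 2 + 1 + 19 + 7 = 29
Shortest: 9.

9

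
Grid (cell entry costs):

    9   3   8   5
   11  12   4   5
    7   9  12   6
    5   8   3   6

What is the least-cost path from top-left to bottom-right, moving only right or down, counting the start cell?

41

Cheapest: r0c0 -> r0c1 -> r0c2 -> r1c2 -> r1c3 -> r2c3 -> r3c3
  9 + 3 + 8 + 4 + 5 + 6 + 6 = 41
For comparison, the top-then-right route costs 42.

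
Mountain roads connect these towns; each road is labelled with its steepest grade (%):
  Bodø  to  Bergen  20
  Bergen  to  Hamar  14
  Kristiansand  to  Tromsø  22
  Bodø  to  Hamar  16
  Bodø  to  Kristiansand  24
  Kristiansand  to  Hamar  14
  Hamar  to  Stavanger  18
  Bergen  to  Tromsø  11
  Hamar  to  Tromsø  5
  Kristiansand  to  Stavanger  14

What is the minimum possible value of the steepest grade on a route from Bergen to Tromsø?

Some routes from Bergen to Tromsø:
Bergen-Tromsø: max(11) = 11
Bergen-Bodø-Hamar-Tromsø: max(20, 16, 5) = 20
Bergen-Hamar-Tromsø: max(14, 5) = 14
The minimum achievable maximum is 11%.

11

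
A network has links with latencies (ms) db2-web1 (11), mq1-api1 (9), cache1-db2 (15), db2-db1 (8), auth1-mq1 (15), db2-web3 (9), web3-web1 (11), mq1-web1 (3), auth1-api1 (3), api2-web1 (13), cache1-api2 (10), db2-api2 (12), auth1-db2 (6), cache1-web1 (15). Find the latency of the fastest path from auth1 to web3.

A few of the auth1→web3 routes:
auth1→api1→mq1→web1→web3: 3 + 9 + 3 + 11 = 26
auth1→db2→web3: 6 + 9 = 15
auth1→db2→web1→web3: 6 + 11 + 11 = 28
Best route has total 15 ms.

15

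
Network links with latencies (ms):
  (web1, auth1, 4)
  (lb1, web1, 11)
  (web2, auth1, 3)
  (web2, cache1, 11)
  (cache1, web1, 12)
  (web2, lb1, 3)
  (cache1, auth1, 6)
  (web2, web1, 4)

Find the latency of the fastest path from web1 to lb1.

A few of the web1→lb1 routes:
web1 - lb1: 11
web1 - cache1 - auth1 - web2 - lb1: 12 + 6 + 3 + 3 = 24
web1 - web2 - lb1: 4 + 3 = 7
web1 - auth1 - web2 - lb1: 4 + 3 + 3 = 10
The minimum is 7 ms.

7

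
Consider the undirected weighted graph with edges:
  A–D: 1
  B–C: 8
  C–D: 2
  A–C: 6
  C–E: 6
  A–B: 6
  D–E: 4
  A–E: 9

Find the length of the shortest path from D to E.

Some routes from D to E:
D -> C -> E: 2 + 6 = 8
D -> A -> E: 1 + 9 = 10
D -> A -> C -> E: 1 + 6 + 6 = 13
D -> E: 4
Best route has total 4.

4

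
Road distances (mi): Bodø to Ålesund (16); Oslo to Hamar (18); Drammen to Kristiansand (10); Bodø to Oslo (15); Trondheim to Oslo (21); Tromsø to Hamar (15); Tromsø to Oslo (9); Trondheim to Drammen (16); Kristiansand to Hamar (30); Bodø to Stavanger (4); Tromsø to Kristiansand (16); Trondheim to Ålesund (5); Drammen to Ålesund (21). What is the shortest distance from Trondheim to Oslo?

21

A few of the Trondheim→Oslo routes:
Trondheim → Drammen → Kristiansand → Tromsø → Oslo: 16 + 10 + 16 + 9 = 51
Trondheim → Ålesund → Drammen → Kristiansand → Tromsø → Oslo: 5 + 21 + 10 + 16 + 9 = 61
Trondheim → Ålesund → Bodø → Oslo: 5 + 16 + 15 = 36
Trondheim → Oslo: 21
The minimum is 21 mi.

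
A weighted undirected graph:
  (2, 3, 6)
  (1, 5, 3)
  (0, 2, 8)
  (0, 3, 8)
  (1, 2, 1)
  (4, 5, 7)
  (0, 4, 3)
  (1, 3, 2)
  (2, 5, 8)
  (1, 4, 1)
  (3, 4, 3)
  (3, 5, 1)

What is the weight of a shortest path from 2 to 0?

5

Comparing a few candidate routes:
2 - 3 - 4 - 0: 6 + 3 + 3 = 12
2 - 0: 8
2 - 1 - 5 - 3 - 4 - 0: 1 + 3 + 1 + 3 + 3 = 11
2 - 1 - 3 - 0: 1 + 2 + 8 = 11
2 - 1 - 3 - 4 - 0: 1 + 2 + 3 + 3 = 9
2 - 1 - 4 - 0: 1 + 1 + 3 = 5
Shortest: 5.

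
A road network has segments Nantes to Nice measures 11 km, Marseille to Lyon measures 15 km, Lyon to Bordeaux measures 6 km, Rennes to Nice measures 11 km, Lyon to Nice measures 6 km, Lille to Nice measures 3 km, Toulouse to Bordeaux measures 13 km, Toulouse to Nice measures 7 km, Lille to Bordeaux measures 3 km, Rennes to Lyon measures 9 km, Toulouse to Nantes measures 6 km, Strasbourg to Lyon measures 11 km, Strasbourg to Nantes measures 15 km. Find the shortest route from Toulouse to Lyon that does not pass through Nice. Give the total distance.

19

Routes from Toulouse to Lyon avoiding Nice:
Toulouse → Bordeaux → Lyon: 13 + 6 = 19
Toulouse → Nantes → Strasbourg → Lyon: 6 + 15 + 11 = 32
Shortest: 19 km.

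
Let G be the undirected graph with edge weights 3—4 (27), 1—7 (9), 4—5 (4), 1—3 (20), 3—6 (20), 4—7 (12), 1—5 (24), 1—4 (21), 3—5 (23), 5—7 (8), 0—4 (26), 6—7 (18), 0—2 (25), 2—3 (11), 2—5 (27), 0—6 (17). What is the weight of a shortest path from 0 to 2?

25

Some routes from 0 to 2:
0 -> 4 -> 5 -> 3 -> 2: 26 + 4 + 23 + 11 = 64
0 -> 4 -> 5 -> 2: 26 + 4 + 27 = 57
0 -> 6 -> 3 -> 2: 17 + 20 + 11 = 48
0 -> 4 -> 3 -> 2: 26 + 27 + 11 = 64
0 -> 2: 25
The minimum is 25.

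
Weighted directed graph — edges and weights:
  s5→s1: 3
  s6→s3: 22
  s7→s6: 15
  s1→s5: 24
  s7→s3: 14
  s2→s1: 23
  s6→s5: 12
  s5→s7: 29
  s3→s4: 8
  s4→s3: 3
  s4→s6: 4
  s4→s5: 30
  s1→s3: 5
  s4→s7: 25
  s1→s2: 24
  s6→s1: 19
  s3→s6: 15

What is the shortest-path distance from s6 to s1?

15

Routes from s6 to s1:
s6 -> s1: 19
s6 -> s5 -> s1: 12 + 3 = 15
s6 -> s3 -> s4 -> s5 -> s1: 22 + 8 + 30 + 3 = 63
Best route has total 15.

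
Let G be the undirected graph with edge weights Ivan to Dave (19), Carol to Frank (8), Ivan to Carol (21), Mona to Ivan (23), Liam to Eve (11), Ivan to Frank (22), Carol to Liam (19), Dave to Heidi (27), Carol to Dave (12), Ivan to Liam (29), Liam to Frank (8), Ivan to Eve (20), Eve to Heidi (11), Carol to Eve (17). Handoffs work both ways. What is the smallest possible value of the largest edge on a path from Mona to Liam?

23

Some routes from Mona to Liam:
Mona-Ivan-Frank-Carol-Liam: max(23, 22, 8, 19) = 23
Mona-Ivan-Frank-Carol-Eve-Liam: max(23, 22, 8, 17, 11) = 23
Mona-Ivan-Carol-Liam: max(23, 21, 19) = 23
Mona-Ivan-Carol-Eve-Liam: max(23, 21, 17, 11) = 23
Mona-Ivan-Frank-Liam: max(23, 22, 8) = 23
Mona-Ivan-Carol-Frank-Liam: max(23, 21, 8, 8) = 23
Best route has worst link 23.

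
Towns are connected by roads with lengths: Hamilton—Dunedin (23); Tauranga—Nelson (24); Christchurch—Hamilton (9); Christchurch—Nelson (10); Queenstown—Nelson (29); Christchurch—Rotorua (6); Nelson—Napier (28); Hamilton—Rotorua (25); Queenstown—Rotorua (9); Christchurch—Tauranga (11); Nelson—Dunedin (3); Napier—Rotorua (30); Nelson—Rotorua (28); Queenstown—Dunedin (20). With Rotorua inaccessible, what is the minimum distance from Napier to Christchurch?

Routes from Napier to Christchurch avoiding Rotorua:
Napier-Nelson-Dunedin-Hamilton-Christchurch: 28 + 3 + 23 + 9 = 63
Napier-Nelson-Christchurch: 28 + 10 = 38
Napier-Nelson-Queenstown-Dunedin-Hamilton-Christchurch: 28 + 29 + 20 + 23 + 9 = 109
Napier-Nelson-Tauranga-Christchurch: 28 + 24 + 11 = 63
Shortest: 38.

38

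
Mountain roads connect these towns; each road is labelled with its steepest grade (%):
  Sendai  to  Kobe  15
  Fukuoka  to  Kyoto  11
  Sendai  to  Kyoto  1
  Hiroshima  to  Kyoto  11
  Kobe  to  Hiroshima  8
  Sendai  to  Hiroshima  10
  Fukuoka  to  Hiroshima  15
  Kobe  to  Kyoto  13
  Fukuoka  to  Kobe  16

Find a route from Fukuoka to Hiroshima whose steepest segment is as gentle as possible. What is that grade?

Some routes from Fukuoka to Hiroshima:
Fukuoka → Kyoto → Hiroshima: max(11, 11) = 11
Fukuoka → Kyoto → Kobe → Hiroshima: max(11, 13, 8) = 13
Fukuoka → Kyoto → Kobe → Sendai → Hiroshima: max(11, 13, 15, 10) = 15
Fukuoka → Kyoto → Sendai → Hiroshima: max(11, 1, 10) = 11
Fukuoka → Kyoto → Sendai → Kobe → Hiroshima: max(11, 1, 15, 8) = 15
Fukuoka → Hiroshima: max(15) = 15
Smallest bottleneck: 11%.

11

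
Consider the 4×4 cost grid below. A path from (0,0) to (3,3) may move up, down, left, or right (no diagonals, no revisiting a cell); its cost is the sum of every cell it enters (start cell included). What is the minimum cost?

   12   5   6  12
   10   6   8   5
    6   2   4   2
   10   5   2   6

37

Best path: (0,0) (0,1) (1,1) (2,1) (2,2) (2,3) (3,3)
Cost: 12 + 5 + 6 + 2 + 4 + 2 + 6 = 37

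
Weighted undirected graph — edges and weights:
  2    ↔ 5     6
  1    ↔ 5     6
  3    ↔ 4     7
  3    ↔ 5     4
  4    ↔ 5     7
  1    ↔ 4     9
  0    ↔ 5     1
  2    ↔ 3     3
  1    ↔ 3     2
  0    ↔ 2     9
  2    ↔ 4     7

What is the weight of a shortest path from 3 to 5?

4

Comparing a few candidate routes:
3 -> 2 -> 5: 3 + 6 = 9
3 -> 5: 4
3 -> 1 -> 5: 2 + 6 = 8
Best route has total 4.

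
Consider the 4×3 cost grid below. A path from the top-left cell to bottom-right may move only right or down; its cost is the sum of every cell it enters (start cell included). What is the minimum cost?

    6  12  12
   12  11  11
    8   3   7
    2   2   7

One optimal route is r0c0 r1c0 r2c0 r3c0 r3c1 r3c2.
Its cost is 6 + 12 + 8 + 2 + 2 + 7 = 37.
(Top row then right column would cost 55.)

37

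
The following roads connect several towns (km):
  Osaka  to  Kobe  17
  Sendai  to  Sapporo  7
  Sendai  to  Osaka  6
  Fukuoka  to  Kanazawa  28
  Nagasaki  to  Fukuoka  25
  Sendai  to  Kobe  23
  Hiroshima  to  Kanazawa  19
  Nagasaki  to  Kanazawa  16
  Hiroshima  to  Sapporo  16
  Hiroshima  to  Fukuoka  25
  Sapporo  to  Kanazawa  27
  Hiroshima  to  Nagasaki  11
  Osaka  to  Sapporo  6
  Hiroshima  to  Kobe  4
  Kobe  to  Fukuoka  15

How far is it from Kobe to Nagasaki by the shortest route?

15

Checking several routes:
Kobe-Hiroshima-Kanazawa-Nagasaki: 4 + 19 + 16 = 39
Kobe-Fukuoka-Nagasaki: 15 + 25 = 40
Kobe-Hiroshima-Nagasaki: 4 + 11 = 15
The minimum is 15 km.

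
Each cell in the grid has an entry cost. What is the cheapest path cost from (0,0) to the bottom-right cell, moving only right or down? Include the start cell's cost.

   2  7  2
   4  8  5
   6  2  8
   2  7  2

23

Cheapest: r0c0 r1c0 r2c0 r2c1 r3c1 r3c2
  2 + 4 + 6 + 2 + 7 + 2 = 23
For comparison, the top-then-right route costs 26.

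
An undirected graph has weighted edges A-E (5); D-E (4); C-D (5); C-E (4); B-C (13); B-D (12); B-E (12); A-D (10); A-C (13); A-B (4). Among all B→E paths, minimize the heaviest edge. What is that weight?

5

Some routes from B to E:
B - A - D - E: max(4, 10, 4) = 10
B - A - D - C - E: max(4, 10, 5, 4) = 10
B - D - A - E: max(12, 10, 5) = 12
B - A - E: max(4, 5) = 5
Smallest bottleneck: 5.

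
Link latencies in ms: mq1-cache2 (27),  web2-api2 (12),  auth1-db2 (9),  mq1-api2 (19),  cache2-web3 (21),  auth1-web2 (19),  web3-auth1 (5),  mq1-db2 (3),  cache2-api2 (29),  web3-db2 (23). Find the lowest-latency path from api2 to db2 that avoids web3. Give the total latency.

Candidate routes:
api2 → mq1 → db2: 19 + 3 = 22
api2 → web2 → auth1 → db2: 12 + 19 + 9 = 40
api2 → cache2 → mq1 → db2: 29 + 27 + 3 = 59
Best route has total 22 ms.

22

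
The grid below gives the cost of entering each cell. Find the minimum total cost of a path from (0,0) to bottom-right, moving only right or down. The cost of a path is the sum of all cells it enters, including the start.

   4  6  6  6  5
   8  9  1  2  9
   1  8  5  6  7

One optimal route is r0c0 → r0c1 → r0c2 → r1c2 → r1c3 → r2c3 → r2c4.
Its cost is 4 + 6 + 6 + 1 + 2 + 6 + 7 = 32.
(Top row then right column would cost 43.)

32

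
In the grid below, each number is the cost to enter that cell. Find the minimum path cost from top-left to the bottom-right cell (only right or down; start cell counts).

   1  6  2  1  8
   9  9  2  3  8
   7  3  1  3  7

22

Cheapest: (0,0) → (0,1) → (0,2) → (1,2) → (2,2) → (2,3) → (2,4)
  1 + 6 + 2 + 2 + 1 + 3 + 7 = 22
(Top row then right column would cost 33.)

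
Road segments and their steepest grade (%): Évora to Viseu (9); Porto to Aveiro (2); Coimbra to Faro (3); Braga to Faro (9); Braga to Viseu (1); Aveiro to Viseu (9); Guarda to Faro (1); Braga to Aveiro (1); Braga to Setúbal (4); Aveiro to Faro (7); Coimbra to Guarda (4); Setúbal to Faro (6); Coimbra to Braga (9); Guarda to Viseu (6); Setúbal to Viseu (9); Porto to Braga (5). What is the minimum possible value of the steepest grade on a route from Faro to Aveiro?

6

A few of the Faro→Aveiro routes:
Faro→Coimbra→Guarda→Viseu→Braga→Aveiro: max(3, 4, 6, 1, 1) = 6
Faro→Coimbra→Guarda→Viseu→Braga→Porto→Aveiro: max(3, 4, 6, 1, 5, 2) = 6
Faro→Guarda→Viseu→Braga→Aveiro: max(1, 6, 1, 1) = 6
Faro→Setúbal→Braga→Aveiro: max(6, 4, 1) = 6
Faro→Setúbal→Braga→Porto→Aveiro: max(6, 4, 5, 2) = 6
Faro→Guarda→Viseu→Braga→Porto→Aveiro: max(1, 6, 1, 5, 2) = 6
The minimum achievable maximum is 6%.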